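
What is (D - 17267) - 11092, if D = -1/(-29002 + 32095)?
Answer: -87714388/3093 ≈ -28359.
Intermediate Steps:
D = -1/3093 ≈ -0.00032331
(D - 17267) - 11092 = (-1/3093 - 17267) - 11092 = -53406832/3093 - 11092 = -87714388/3093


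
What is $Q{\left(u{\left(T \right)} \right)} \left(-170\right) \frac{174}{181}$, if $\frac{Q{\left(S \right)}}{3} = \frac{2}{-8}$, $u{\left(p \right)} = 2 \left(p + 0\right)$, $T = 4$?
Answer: $\frac{22185}{181} \approx 122.57$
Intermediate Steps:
$u{\left(p \right)} = 2 p$
$Q{\left(S \right)} = - \frac{3}{4}$ ($Q{\left(S \right)} = 3 \frac{2}{-8} = 3 \cdot 2 \left(- \frac{1}{8}\right) = 3 \left(- \frac{1}{4}\right) = - \frac{3}{4}$)
$Q{\left(u{\left(T \right)} \right)} \left(-170\right) \frac{174}{181} = \left(- \frac{3}{4}\right) \left(-170\right) \frac{174}{181} = \frac{255 \cdot 174 \cdot \frac{1}{181}}{2} = \frac{255}{2} \cdot \frac{174}{181} = \frac{22185}{181}$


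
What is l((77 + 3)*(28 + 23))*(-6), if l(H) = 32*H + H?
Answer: -807840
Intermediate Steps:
l(H) = 33*H
l((77 + 3)*(28 + 23))*(-6) = (33*((77 + 3)*(28 + 23)))*(-6) = (33*(80*51))*(-6) = (33*4080)*(-6) = 134640*(-6) = -807840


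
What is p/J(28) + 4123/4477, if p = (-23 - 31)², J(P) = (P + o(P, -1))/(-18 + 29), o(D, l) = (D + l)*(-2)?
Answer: -71748527/58201 ≈ -1232.8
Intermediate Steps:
o(D, l) = -2*D - 2*l
J(P) = 2/11 - P/11 (J(P) = (P + (-2*P - 2*(-1)))/(-18 + 29) = (P + (-2*P + 2))/11 = (P + (2 - 2*P))*(1/11) = (2 - P)*(1/11) = 2/11 - P/11)
p = 2916 (p = (-54)² = 2916)
p/J(28) + 4123/4477 = 2916/(2/11 - 1/11*28) + 4123/4477 = 2916/(2/11 - 28/11) + 4123*(1/4477) = 2916/(-26/11) + 4123/4477 = 2916*(-11/26) + 4123/4477 = -16038/13 + 4123/4477 = -71748527/58201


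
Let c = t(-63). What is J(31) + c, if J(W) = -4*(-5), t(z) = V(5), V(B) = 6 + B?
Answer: 31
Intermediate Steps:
t(z) = 11 (t(z) = 6 + 5 = 11)
J(W) = 20
c = 11
J(31) + c = 20 + 11 = 31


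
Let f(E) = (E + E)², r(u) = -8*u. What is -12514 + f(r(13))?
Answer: 30750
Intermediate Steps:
f(E) = 4*E² (f(E) = (2*E)² = 4*E²)
-12514 + f(r(13)) = -12514 + 4*(-8*13)² = -12514 + 4*(-104)² = -12514 + 4*10816 = -12514 + 43264 = 30750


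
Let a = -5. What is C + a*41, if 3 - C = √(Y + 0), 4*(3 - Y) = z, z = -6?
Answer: -202 - 3*√2/2 ≈ -204.12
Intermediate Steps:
Y = 9/2 (Y = 3 - ¼*(-6) = 3 + 3/2 = 9/2 ≈ 4.5000)
C = 3 - 3*√2/2 (C = 3 - √(9/2 + 0) = 3 - √(9/2) = 3 - 3*√2/2 ≈ 0.87868)
C + a*41 = (3 - 3*√2/2) - 5*41 = (3 - 3*√2/2) - 205 = -202 - 3*√2/2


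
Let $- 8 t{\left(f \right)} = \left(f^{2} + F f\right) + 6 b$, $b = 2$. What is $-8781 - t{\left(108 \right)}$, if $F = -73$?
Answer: $-8307$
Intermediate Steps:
$t{\left(f \right)} = - \frac{3}{2} - \frac{f^{2}}{8} + \frac{73 f}{8}$ ($t{\left(f \right)} = - \frac{\left(f^{2} - 73 f\right) + 6 \cdot 2}{8} = - \frac{\left(f^{2} - 73 f\right) + 12}{8} = - \frac{12 + f^{2} - 73 f}{8} = - \frac{3}{2} - \frac{f^{2}}{8} + \frac{73 f}{8}$)
$-8781 - t{\left(108 \right)} = -8781 - \left(- \frac{3}{2} - \frac{108^{2}}{8} + \frac{73}{8} \cdot 108\right) = -8781 - \left(- \frac{3}{2} - 1458 + \frac{1971}{2}\right) = -8781 - -474 = -8781 + 474 = -8307$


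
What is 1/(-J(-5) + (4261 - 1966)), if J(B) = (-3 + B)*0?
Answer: 1/2295 ≈ 0.00043573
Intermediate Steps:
J(B) = 0
1/(-J(-5) + (4261 - 1966)) = 1/(-1*0 + (4261 - 1966)) = 1/(0 + 2295) = 1/2295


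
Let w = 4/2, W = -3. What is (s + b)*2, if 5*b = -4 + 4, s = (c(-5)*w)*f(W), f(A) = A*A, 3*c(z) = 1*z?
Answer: -60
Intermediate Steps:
c(z) = z/3 (c(z) = (1*z)/3 = z/3)
w = 2 (w = 4*(½) = 2)
f(A) = A²
s = -30 (s = (((⅓)*(-5))*2)*(-3)² = -5/3*2*9 = -10/3*9 = -30)
b = 0 (b = (-4 + 4)/5 = (⅕)*0 = 0)
(s + b)*2 = (-30 + 0)*2 = -30*2 = -60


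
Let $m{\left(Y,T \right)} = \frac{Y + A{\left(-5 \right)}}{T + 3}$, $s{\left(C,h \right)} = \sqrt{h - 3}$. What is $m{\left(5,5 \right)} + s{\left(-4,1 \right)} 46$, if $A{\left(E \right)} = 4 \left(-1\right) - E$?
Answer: $\frac{3}{4} + 46 i \sqrt{2} \approx 0.75 + 65.054 i$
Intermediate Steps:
$A{\left(E \right)} = -4 - E$
$s{\left(C,h \right)} = \sqrt{-3 + h}$
$m{\left(Y,T \right)} = \frac{1 + Y}{3 + T}$ ($m{\left(Y,T \right)} = \frac{Y - -1}{T + 3} = \frac{Y + \left(-4 + 5\right)}{3 + T} = \frac{Y + 1}{3 + T} = \frac{1 + Y}{3 + T}$)
$m{\left(5,5 \right)} + s{\left(-4,1 \right)} 46 = \frac{1 + 5}{3 + 5} + \sqrt{-3 + 1} \cdot 46 = \frac{1}{8} \cdot 6 + \sqrt{-2} \cdot 46 = \frac{1}{8} \cdot 6 + i \sqrt{2} \cdot 46 = \frac{3}{4} + 46 i \sqrt{2}$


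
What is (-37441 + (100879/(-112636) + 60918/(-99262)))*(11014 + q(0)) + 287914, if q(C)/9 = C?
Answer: -1151879254493287591/2795118658 ≈ -4.1210e+8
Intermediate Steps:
q(C) = 9*C
(-37441 + (100879/(-112636) + 60918/(-99262)))*(11014 + q(0)) + 287914 = (-37441 + (100879/(-112636) + 60918/(-99262)))*(11014 + 9*0) + 287914 = (-37441 + (100879*(-1/112636) + 60918*(-1/99262)))*(11014 + 0) + 287914 = (-37441 + (-100879/112636 - 30459/49631))*11014 + 287914 = (-37441 - 8437505573/5590237316)*11014 + 287914 = -209312512853929/5590237316*11014 + 287914 = -1152684008286587003/2795118658 + 287914 = -1151879254493287591/2795118658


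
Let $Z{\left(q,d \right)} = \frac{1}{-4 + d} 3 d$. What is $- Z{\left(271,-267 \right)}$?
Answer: $- \frac{801}{271} \approx -2.9557$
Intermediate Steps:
$Z{\left(q,d \right)} = \frac{3 d}{-4 + d}$ ($Z{\left(q,d \right)} = \frac{3}{-4 + d} d = \frac{3 d}{-4 + d}$)
$- Z{\left(271,-267 \right)} = - \frac{3 \left(-267\right)}{-4 - 267} = - \frac{3 \left(-267\right)}{-271} = - \frac{3 \left(-267\right) \left(-1\right)}{271} = \left(-1\right) \frac{801}{271} = - \frac{801}{271}$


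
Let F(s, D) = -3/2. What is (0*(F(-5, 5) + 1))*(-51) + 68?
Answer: 68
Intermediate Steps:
F(s, D) = -3/2 (F(s, D) = -3*½ = -3/2)
(0*(F(-5, 5) + 1))*(-51) + 68 = (0*(-3/2 + 1))*(-51) + 68 = (0*(-½))*(-51) + 68 = 0*(-51) + 68 = 0 + 68 = 68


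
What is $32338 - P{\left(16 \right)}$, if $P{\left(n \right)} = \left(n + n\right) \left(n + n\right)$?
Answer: $31314$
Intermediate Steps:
$P{\left(n \right)} = 4 n^{2}$ ($P{\left(n \right)} = 2 n 2 n = 4 n^{2}$)
$32338 - P{\left(16 \right)} = 32338 - 4 \cdot 16^{2} = 32338 - 4 \cdot 256 = 32338 - 1024 = 31314$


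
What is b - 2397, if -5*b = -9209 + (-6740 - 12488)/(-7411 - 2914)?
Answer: -28681428/51625 ≈ -555.57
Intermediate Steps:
b = 95063697/51625 (b = -(-9209 + (-6740 - 12488)/(-7411 - 2914))/5 = -(-9209 - 19228/(-10325))/5 = -(-9209 - 19228*(-1/10325))/5 = -(-9209 + 19228/10325)/5 = -1/5*(-95063697/10325) = 95063697/51625 ≈ 1841.4)
b - 2397 = 95063697/51625 - 2397 = -28681428/51625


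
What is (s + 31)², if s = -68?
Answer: 1369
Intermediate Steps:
(s + 31)² = (-68 + 31)² = (-37)² = 1369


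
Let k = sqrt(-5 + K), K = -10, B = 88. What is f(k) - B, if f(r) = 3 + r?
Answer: -85 + I*sqrt(15) ≈ -85.0 + 3.873*I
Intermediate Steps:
k = I*sqrt(15) (k = sqrt(-5 - 10) = sqrt(-15) = I*sqrt(15) ≈ 3.873*I)
f(k) - B = (3 + I*sqrt(15)) - 1*88 = (3 + I*sqrt(15)) - 88 = -85 + I*sqrt(15)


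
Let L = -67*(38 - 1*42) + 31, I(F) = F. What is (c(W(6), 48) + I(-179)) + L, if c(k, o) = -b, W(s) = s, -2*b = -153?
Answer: 87/2 ≈ 43.500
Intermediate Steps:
b = 153/2 (b = -½*(-153) = 153/2 ≈ 76.500)
c(k, o) = -153/2 (c(k, o) = -1*153/2 = -153/2)
L = 299 (L = -67*(38 - 42) + 31 = -67*(-4) + 31 = 268 + 31 = 299)
(c(W(6), 48) + I(-179)) + L = (-153/2 - 179) + 299 = -511/2 + 299 = 87/2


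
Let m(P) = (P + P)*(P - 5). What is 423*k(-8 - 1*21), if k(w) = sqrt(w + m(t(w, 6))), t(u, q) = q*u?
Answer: 423*sqrt(62263) ≈ 1.0555e+5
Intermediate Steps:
m(P) = 2*P*(-5 + P) (m(P) = (2*P)*(-5 + P) = 2*P*(-5 + P))
k(w) = sqrt(w + 12*w*(-5 + 6*w)) (k(w) = sqrt(w + 2*(6*w)*(-5 + 6*w)) = sqrt(w + 12*w*(-5 + 6*w)))
423*k(-8 - 1*21) = 423*sqrt((-8 - 1*21)*(-59 + 72*(-8 - 1*21))) = 423*sqrt((-8 - 21)*(-59 + 72*(-8 - 21))) = 423*sqrt(-29*(-59 + 72*(-29))) = 423*sqrt(-29*(-59 - 2088)) = 423*sqrt(-29*(-2147)) = 423*sqrt(62263)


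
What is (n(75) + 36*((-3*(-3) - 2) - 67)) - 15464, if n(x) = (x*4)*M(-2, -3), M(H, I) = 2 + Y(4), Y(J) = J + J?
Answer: -14624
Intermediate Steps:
Y(J) = 2*J
M(H, I) = 10 (M(H, I) = 2 + 2*4 = 2 + 8 = 10)
n(x) = 40*x (n(x) = (x*4)*10 = (4*x)*10 = 40*x)
(n(75) + 36*((-3*(-3) - 2) - 67)) - 15464 = (40*75 + 36*((-3*(-3) - 2) - 67)) - 15464 = (3000 + 36*((9 - 2) - 67)) - 15464 = (3000 + 36*(7 - 67)) - 15464 = (3000 + 36*(-60)) - 15464 = (3000 - 2160) - 15464 = 840 - 15464 = -14624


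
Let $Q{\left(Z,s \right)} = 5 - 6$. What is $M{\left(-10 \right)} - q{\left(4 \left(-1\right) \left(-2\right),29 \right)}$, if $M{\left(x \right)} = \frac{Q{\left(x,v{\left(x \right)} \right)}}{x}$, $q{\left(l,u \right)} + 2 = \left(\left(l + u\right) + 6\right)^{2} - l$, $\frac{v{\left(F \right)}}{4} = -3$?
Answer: $- \frac{18389}{10} \approx -1838.9$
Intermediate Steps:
$v{\left(F \right)} = -12$ ($v{\left(F \right)} = 4 \left(-3\right) = -12$)
$Q{\left(Z,s \right)} = -1$ ($Q{\left(Z,s \right)} = 5 - 6 = -1$)
$q{\left(l,u \right)} = -2 + \left(6 + l + u\right)^{2} - l$ ($q{\left(l,u \right)} = -2 - \left(l - \left(\left(l + u\right) + 6\right)^{2}\right) = -2 - \left(l - \left(6 + l + u\right)^{2}\right) = -2 + \left(6 + l + u\right)^{2} - l$)
$M{\left(x \right)} = - \frac{1}{x}$
$M{\left(-10 \right)} - q{\left(4 \left(-1\right) \left(-2\right),29 \right)} = - \frac{1}{-10} - \left(-2 + \left(6 + 4 \left(-1\right) \left(-2\right) + 29\right)^{2} - 4 \left(-1\right) \left(-2\right)\right) = \left(-1\right) \left(- \frac{1}{10}\right) - \left(-2 + \left(6 - -8 + 29\right)^{2} - \left(-4\right) \left(-2\right)\right) = \frac{1}{10} - \left(-2 + \left(6 + 8 + 29\right)^{2} - 8\right) = \frac{1}{10} - \left(-2 + 43^{2} - 8\right) = \frac{1}{10} - \left(-2 + 1849 - 8\right) = \frac{1}{10} - 1839 = - \frac{18389}{10}$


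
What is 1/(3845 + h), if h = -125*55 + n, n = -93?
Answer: -1/3123 ≈ -0.00032020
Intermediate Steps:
h = -6968 (h = -125*55 - 93 = -6875 - 93 = -6968)
1/(3845 + h) = 1/(3845 - 6968) = 1/(-3123) = -1/3123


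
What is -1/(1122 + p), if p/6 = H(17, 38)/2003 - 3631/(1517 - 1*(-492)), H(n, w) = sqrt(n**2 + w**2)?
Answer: -1499393014344106/1666059221742407889 + 8084270243*sqrt(1733)/3332118443484815778 ≈ -0.00089986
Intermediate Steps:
p = -21786/2009 + 6*sqrt(1733)/2003 (p = 6*(sqrt(17**2 + 38**2)/2003 - 3631/(1517 - 1*(-492))) = 6*(sqrt(289 + 1444)*(1/2003) - 3631/(1517 + 492)) = 6*(sqrt(1733)*(1/2003) - 3631/2009) = 6*(sqrt(1733)/2003 - 3631*1/2009) = 6*(sqrt(1733)/2003 - 3631/2009) = 6*(-3631/2009 + sqrt(1733)/2003) = -21786/2009 + 6*sqrt(1733)/2003 ≈ -10.719)
-1/(1122 + p) = -1/(1122 + (-21786/2009 + 6*sqrt(1733)/2003)) = -1/(2232312/2009 + 6*sqrt(1733)/2003)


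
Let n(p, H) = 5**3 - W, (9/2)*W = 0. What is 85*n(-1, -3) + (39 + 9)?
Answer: 10673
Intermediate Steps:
W = 0 (W = (2/9)*0 = 0)
n(p, H) = 125 (n(p, H) = 5**3 - 1*0 = 125 + 0 = 125)
85*n(-1, -3) + (39 + 9) = 85*125 + (39 + 9) = 10625 + 48 = 10673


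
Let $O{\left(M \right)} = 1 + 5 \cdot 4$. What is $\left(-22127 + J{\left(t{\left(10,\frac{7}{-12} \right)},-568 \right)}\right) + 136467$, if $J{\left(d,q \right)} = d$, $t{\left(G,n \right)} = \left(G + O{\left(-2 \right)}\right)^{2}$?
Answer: $115301$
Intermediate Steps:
$O{\left(M \right)} = 21$ ($O{\left(M \right)} = 1 + 20 = 21$)
$t{\left(G,n \right)} = \left(21 + G\right)^{2}$ ($t{\left(G,n \right)} = \left(G + 21\right)^{2} = \left(21 + G\right)^{2}$)
$\left(-22127 + J{\left(t{\left(10,\frac{7}{-12} \right)},-568 \right)}\right) + 136467 = \left(-22127 + \left(21 + 10\right)^{2}\right) + 136467 = \left(-22127 + 31^{2}\right) + 136467 = \left(-22127 + 961\right) + 136467 = -21166 + 136467 = 115301$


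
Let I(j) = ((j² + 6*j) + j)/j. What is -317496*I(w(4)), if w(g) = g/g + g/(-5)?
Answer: -11429856/5 ≈ -2.2860e+6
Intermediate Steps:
w(g) = 1 - g/5 (w(g) = 1 + g*(-⅕) = 1 - g/5)
I(j) = (j² + 7*j)/j
-317496*I(w(4)) = -317496*(7 + (1 - ⅕*4)) = -317496*(7 + (1 - ⅘)) = -317496*(7 + ⅕) = -317496*36/5 = -11429856/5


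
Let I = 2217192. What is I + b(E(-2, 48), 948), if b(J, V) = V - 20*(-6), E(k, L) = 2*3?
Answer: 2218260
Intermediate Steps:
E(k, L) = 6
b(J, V) = 120 + V (b(J, V) = V + 120 = 120 + V)
I + b(E(-2, 48), 948) = 2217192 + (120 + 948) = 2217192 + 1068 = 2218260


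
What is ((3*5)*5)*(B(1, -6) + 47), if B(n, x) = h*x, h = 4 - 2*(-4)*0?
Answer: 1725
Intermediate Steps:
h = 4 (h = 4 + 8*0 = 4 + 0 = 4)
B(n, x) = 4*x
((3*5)*5)*(B(1, -6) + 47) = ((3*5)*5)*(4*(-6) + 47) = (15*5)*(-24 + 47) = 75*23 = 1725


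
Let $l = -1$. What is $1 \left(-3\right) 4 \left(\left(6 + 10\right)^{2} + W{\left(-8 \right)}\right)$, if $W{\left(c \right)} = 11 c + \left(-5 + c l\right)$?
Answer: $-2052$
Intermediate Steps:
$W{\left(c \right)} = -5 + 10 c$ ($W{\left(c \right)} = 11 c + \left(-5 + c \left(-1\right)\right) = 11 c - \left(5 + c\right) = -5 + 10 c$)
$1 \left(-3\right) 4 \left(\left(6 + 10\right)^{2} + W{\left(-8 \right)}\right) = 1 \left(-3\right) 4 \left(\left(6 + 10\right)^{2} + \left(-5 + 10 \left(-8\right)\right)\right) = \left(-3\right) 4 \left(16^{2} - 85\right) = - 12 \left(256 - 85\right) = \left(-12\right) 171 = -2052$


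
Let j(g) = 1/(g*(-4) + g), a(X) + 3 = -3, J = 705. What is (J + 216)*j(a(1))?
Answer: 307/6 ≈ 51.167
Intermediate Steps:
a(X) = -6 (a(X) = -3 - 3 = -6)
j(g) = -1/(3*g) (j(g) = 1/(-4*g + g) = 1/(-3*g) = -1/(3*g))
(J + 216)*j(a(1)) = (705 + 216)*(-1/3/(-6)) = 921*(-1/3*(-1/6)) = 921*(1/18) = 307/6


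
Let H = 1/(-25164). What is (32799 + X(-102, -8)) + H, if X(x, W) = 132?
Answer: 828675683/25164 ≈ 32931.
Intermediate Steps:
H = -1/25164 ≈ -3.9739e-5
(32799 + X(-102, -8)) + H = (32799 + 132) - 1/25164 = 32931 - 1/25164 = 828675683/25164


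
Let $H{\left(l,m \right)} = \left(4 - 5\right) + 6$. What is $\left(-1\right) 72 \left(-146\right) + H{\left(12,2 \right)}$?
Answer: $10517$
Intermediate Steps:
$H{\left(l,m \right)} = 5$ ($H{\left(l,m \right)} = -1 + 6 = 5$)
$\left(-1\right) 72 \left(-146\right) + H{\left(12,2 \right)} = \left(-1\right) 72 \left(-146\right) + 5 = \left(-72\right) \left(-146\right) + 5 = 10512 + 5 = 10517$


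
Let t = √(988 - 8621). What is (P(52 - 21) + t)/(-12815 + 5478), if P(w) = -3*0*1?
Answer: -I*√7633/7337 ≈ -0.011908*I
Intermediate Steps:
t = I*√7633 (t = √(-7633) = I*√7633 ≈ 87.367*I)
P(w) = 0 (P(w) = 0*1 = 0)
(P(52 - 21) + t)/(-12815 + 5478) = (0 + I*√7633)/(-12815 + 5478) = (I*√7633)/(-7337) = (I*√7633)*(-1/7337) = -I*√7633/7337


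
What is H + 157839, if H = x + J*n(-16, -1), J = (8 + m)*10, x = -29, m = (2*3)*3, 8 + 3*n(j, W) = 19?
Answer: 476290/3 ≈ 1.5876e+5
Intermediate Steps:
n(j, W) = 11/3 (n(j, W) = -8/3 + (1/3)*19 = -8/3 + 19/3 = 11/3)
m = 18 (m = 6*3 = 18)
J = 260 (J = (8 + 18)*10 = 26*10 = 260)
H = 2773/3 (H = -29 + 260*(11/3) = -29 + 2860/3 = 2773/3 ≈ 924.33)
H + 157839 = 2773/3 + 157839 = 476290/3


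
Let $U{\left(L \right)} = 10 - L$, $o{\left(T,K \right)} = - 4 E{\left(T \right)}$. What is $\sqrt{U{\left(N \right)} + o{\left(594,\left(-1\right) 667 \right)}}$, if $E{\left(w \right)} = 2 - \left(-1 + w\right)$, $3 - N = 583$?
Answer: $\sqrt{2954} \approx 54.351$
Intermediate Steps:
$N = -580$ ($N = 3 - 583 = -580$)
$E{\left(w \right)} = 3 - w$ ($E{\left(w \right)} = 2 - \left(-1 + w\right) = 3 - w$)
$o{\left(T,K \right)} = -12 + 4 T$ ($o{\left(T,K \right)} = - 4 \left(3 - T\right) = -12 + 4 T$)
$\sqrt{U{\left(N \right)} + o{\left(594,\left(-1\right) 667 \right)}} = \sqrt{\left(10 - -580\right) + \left(-12 + 4 \cdot 594\right)} = \sqrt{\left(10 + 580\right) + \left(-12 + 2376\right)} = \sqrt{590 + 2364} = \sqrt{2954}$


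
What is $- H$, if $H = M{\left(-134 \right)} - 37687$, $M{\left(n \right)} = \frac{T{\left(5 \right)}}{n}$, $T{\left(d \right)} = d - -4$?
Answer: $\frac{5050067}{134} \approx 37687.0$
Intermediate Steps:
$T{\left(d \right)} = 4 + d$ ($T{\left(d \right)} = d + 4 = 4 + d$)
$M{\left(n \right)} = \frac{9}{n}$ ($M{\left(n \right)} = \frac{4 + 5}{n} = \frac{9}{n}$)
$H = - \frac{5050067}{134}$ ($H = \frac{9}{-134} - 37687 = 9 \left(- \frac{1}{134}\right) - 37687 = - \frac{9}{134} - 37687 = - \frac{5050067}{134} \approx -37687.0$)
$- H = \left(-1\right) \left(- \frac{5050067}{134}\right) = \frac{5050067}{134}$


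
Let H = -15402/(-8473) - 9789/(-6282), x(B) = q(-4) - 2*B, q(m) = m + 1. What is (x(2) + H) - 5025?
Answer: -89220169597/17742462 ≈ -5028.6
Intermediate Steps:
q(m) = 1 + m
x(B) = -3 - 2*B (x(B) = (1 - 4) - 2*B = -3 - 2*B)
H = 59899187/17742462 (H = -15402*(-1/8473) - 9789*(-1/6282) = 15402/8473 + 3263/2094 = 59899187/17742462 ≈ 3.3760)
(x(2) + H) - 5025 = ((-3 - 2*2) + 59899187/17742462) - 5025 = ((-3 - 4) + 59899187/17742462) - 5025 = (-7 + 59899187/17742462) - 5025 = -64298047/17742462 - 5025 = -89220169597/17742462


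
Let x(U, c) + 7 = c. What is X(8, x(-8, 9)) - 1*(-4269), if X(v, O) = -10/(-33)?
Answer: 140887/33 ≈ 4269.3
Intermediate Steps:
x(U, c) = -7 + c
X(v, O) = 10/33 (X(v, O) = -10*(-1/33) = 10/33)
X(8, x(-8, 9)) - 1*(-4269) = 10/33 - 1*(-4269) = 10/33 + 4269 = 140887/33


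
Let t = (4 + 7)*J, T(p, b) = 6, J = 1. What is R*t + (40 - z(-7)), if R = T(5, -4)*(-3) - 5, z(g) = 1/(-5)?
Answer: -1064/5 ≈ -212.80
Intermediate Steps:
z(g) = -1/5
R = -23 (R = 6*(-3) - 5 = -18 - 5 = -23)
t = 11 (t = (4 + 7)*1 = 11*1 = 11)
R*t + (40 - z(-7)) = -23*11 + (40 - 1*(-1/5)) = -253 + (40 + 1/5) = -253 + 201/5 = -1064/5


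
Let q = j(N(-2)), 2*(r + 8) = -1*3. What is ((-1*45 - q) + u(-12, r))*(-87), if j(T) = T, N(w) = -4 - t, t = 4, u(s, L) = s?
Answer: 4263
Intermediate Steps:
r = -19/2 (r = -8 + (-1*3)/2 = -8 + (½)*(-3) = -8 - 3/2 = -19/2 ≈ -9.5000)
N(w) = -8 (N(w) = -4 - 1*4 = -4 - 4 = -8)
q = -8
((-1*45 - q) + u(-12, r))*(-87) = ((-1*45 - 1*(-8)) - 12)*(-87) = ((-45 + 8) - 12)*(-87) = (-37 - 12)*(-87) = -49*(-87) = 4263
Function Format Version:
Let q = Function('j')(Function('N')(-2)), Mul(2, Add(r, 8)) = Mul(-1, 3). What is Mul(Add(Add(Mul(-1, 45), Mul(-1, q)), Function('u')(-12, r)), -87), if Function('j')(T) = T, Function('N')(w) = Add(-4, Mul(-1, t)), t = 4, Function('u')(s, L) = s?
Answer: 4263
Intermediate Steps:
r = Rational(-19, 2) (r = Add(-8, Mul(Rational(1, 2), Mul(-1, 3))) = Add(-8, Mul(Rational(1, 2), -3)) = Add(-8, Rational(-3, 2)) = Rational(-19, 2) ≈ -9.5000)
Function('N')(w) = -8 (Function('N')(w) = Add(-4, Mul(-1, 4)) = Add(-4, -4) = -8)
q = -8
Mul(Add(Add(Mul(-1, 45), Mul(-1, q)), Function('u')(-12, r)), -87) = Mul(Add(Add(Mul(-1, 45), Mul(-1, -8)), -12), -87) = Mul(Add(Add(-45, 8), -12), -87) = Mul(Add(-37, -12), -87) = Mul(-49, -87) = 4263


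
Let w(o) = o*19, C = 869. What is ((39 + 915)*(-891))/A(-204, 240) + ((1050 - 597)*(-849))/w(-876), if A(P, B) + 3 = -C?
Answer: 150864600/151183 ≈ 997.89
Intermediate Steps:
w(o) = 19*o
A(P, B) = -872 (A(P, B) = -3 - 1*869 = -3 - 869 = -872)
((39 + 915)*(-891))/A(-204, 240) + ((1050 - 597)*(-849))/w(-876) = ((39 + 915)*(-891))/(-872) + ((1050 - 597)*(-849))/((19*(-876))) = (954*(-891))*(-1/872) + (453*(-849))/(-16644) = -850014*(-1/872) - 384597*(-1/16644) = 425007/436 + 128199/5548 = 150864600/151183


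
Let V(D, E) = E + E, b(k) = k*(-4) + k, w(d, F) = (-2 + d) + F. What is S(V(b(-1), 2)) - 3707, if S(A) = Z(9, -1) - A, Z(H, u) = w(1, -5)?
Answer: -3717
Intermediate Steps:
w(d, F) = -2 + F + d
Z(H, u) = -6 (Z(H, u) = -2 - 5 + 1 = -6)
b(k) = -3*k (b(k) = -4*k + k = -3*k)
V(D, E) = 2*E
S(A) = -6 - A
S(V(b(-1), 2)) - 3707 = (-6 - 2*2) - 3707 = (-6 - 1*4) - 3707 = (-6 - 4) - 3707 = -10 - 3707 = -3717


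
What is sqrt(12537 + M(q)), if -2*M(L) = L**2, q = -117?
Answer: 3*sqrt(2530)/2 ≈ 75.449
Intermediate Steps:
M(L) = -L**2/2
sqrt(12537 + M(q)) = sqrt(12537 - 1/2*(-117)**2) = sqrt(12537 - 1/2*13689) = sqrt(12537 - 13689/2) = sqrt(11385/2) = 3*sqrt(2530)/2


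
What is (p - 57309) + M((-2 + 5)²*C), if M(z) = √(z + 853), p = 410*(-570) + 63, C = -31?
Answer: -290946 + √574 ≈ -2.9092e+5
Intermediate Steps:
p = -233637 (p = -233700 + 63 = -233637)
M(z) = √(853 + z)
(p - 57309) + M((-2 + 5)²*C) = (-233637 - 57309) + √(853 + (-2 + 5)²*(-31)) = -290946 + √(853 + 3²*(-31)) = -290946 + √(853 + 9*(-31)) = -290946 + √(853 - 279) = -290946 + √574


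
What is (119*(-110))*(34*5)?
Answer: -2225300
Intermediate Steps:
(119*(-110))*(34*5) = -13090*170 = -2225300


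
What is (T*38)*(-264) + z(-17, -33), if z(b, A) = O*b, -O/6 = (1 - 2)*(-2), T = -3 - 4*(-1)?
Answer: -9828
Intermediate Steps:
T = 1 (T = -3 + 4 = 1)
O = -12 (O = -6*(1 - 2)*(-2) = -(-6)*(-2) = -6*2 = -12)
z(b, A) = -12*b
(T*38)*(-264) + z(-17, -33) = (1*38)*(-264) - 12*(-17) = 38*(-264) + 204 = -10032 + 204 = -9828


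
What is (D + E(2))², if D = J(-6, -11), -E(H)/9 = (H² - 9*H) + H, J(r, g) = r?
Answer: 10404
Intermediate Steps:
E(H) = -9*H² + 72*H (E(H) = -9*((H² - 9*H) + H) = -9*(H² - 8*H) = -9*H² + 72*H)
D = -6
(D + E(2))² = (-6 + 9*2*(8 - 1*2))² = (-6 + 9*2*(8 - 2))² = (-6 + 9*2*6)² = (-6 + 108)² = 102² = 10404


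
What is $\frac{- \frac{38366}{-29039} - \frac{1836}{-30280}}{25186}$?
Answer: $\frac{303759521}{5536518242780} \approx 5.4865 \cdot 10^{-5}$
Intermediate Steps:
$\frac{- \frac{38366}{-29039} - \frac{1836}{-30280}}{25186} = \left(\left(-38366\right) \left(- \frac{1}{29039}\right) - - \frac{459}{7570}\right) \frac{1}{25186} = \left(\frac{38366}{29039} + \frac{459}{7570}\right) \frac{1}{25186} = \frac{303759521}{219825230} \cdot \frac{1}{25186} = \frac{303759521}{5536518242780}$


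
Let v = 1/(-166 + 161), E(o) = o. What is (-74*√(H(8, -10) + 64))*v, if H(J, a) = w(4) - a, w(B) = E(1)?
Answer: 74*√3 ≈ 128.17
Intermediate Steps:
w(B) = 1
H(J, a) = 1 - a
v = -⅕ (v = 1/(-5) = -⅕ ≈ -0.20000)
(-74*√(H(8, -10) + 64))*v = -74*√((1 - 1*(-10)) + 64)*(-⅕) = -74*√((1 + 10) + 64)*(-⅕) = -74*√(11 + 64)*(-⅕) = -370*√3*(-⅕) = 74*√3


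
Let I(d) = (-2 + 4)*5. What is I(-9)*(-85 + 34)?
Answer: -510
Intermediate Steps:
I(d) = 10 (I(d) = 2*5 = 10)
I(-9)*(-85 + 34) = 10*(-85 + 34) = 10*(-51) = -510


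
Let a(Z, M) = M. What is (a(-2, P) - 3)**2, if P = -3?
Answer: 36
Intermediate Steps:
(a(-2, P) - 3)**2 = (-3 - 3)**2 = (-6)**2 = 36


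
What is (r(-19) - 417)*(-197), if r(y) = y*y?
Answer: 11032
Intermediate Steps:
r(y) = y²
(r(-19) - 417)*(-197) = ((-19)² - 417)*(-197) = (361 - 417)*(-197) = -56*(-197) = 11032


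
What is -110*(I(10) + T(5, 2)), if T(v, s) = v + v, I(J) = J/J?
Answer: -1210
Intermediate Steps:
I(J) = 1
T(v, s) = 2*v
-110*(I(10) + T(5, 2)) = -110*(1 + 2*5) = -110*(1 + 10) = -110*11 = -1210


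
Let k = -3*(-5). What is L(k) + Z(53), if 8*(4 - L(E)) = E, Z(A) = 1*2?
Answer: 33/8 ≈ 4.1250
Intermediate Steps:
Z(A) = 2
k = 15
L(E) = 4 - E/8
L(k) + Z(53) = (4 - ⅛*15) + 2 = (4 - 15/8) + 2 = 17/8 + 2 = 33/8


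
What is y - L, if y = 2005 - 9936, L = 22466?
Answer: -30397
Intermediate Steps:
y = -7931
y - L = -7931 - 1*22466 = -7931 - 22466 = -30397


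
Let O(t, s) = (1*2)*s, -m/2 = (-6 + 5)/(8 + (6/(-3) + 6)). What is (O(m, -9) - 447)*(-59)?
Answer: 27435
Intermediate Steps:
m = 1/6 (m = -2*(-6 + 5)/(8 + (6/(-3) + 6)) = -(-2)/(8 + (6*(-1/3) + 6)) = -(-2)/(8 + (-2 + 6)) = -(-2)/(8 + 4) = -(-2)/12 = -2*(-1/12) = 1/6 ≈ 0.16667)
O(t, s) = 2*s
(O(m, -9) - 447)*(-59) = (2*(-9) - 447)*(-59) = (-18 - 447)*(-59) = -465*(-59) = 27435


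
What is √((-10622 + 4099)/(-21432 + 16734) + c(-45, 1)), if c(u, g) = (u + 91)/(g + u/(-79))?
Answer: √2009420527/8091 ≈ 5.5403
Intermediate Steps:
c(u, g) = (91 + u)/(g - u/79) (c(u, g) = (91 + u)/(g + u*(-1/79)) = (91 + u)/(g - u/79))
√((-10622 + 4099)/(-21432 + 16734) + c(-45, 1)) = √((-10622 + 4099)/(-21432 + 16734) + 79*(91 - 45)/(-1*(-45) + 79*1)) = √(-6523/(-4698) + 79*46/(45 + 79)) = √(-6523*(-1/4698) + 79*46/124) = √(6523/4698 + 79*(1/124)*46) = √(6523/4698 + 1817/62) = √(2235173/72819) = √2009420527/8091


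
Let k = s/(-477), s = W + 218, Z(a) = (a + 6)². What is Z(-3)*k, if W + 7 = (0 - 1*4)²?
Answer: -227/53 ≈ -4.2830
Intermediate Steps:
W = 9 (W = -7 + (0 - 1*4)² = -7 + (0 - 4)² = -7 + (-4)² = -7 + 16 = 9)
Z(a) = (6 + a)²
s = 227 (s = 9 + 218 = 227)
k = -227/477 (k = 227/(-477) = 227*(-1/477) = -227/477 ≈ -0.47589)
Z(-3)*k = (6 - 3)²*(-227/477) = 3²*(-227/477) = 9*(-227/477) = -227/53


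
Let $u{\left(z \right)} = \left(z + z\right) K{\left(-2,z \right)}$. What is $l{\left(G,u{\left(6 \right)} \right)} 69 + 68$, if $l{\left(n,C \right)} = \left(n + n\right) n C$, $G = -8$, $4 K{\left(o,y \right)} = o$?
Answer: $-52924$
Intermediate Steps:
$K{\left(o,y \right)} = \frac{o}{4}$
$u{\left(z \right)} = - z$ ($u{\left(z \right)} = \left(z + z\right) \frac{1}{4} \left(-2\right) = 2 z \left(- \frac{1}{2}\right) = - z$)
$l{\left(n,C \right)} = 2 C n^{2}$ ($l{\left(n,C \right)} = 2 n C n = 2 C n^{2}$)
$l{\left(G,u{\left(6 \right)} \right)} 69 + 68 = 2 \left(\left(-1\right) 6\right) \left(-8\right)^{2} \cdot 69 + 68 = 2 \left(-6\right) 64 \cdot 69 + 68 = \left(-768\right) 69 + 68 = -52992 + 68 = -52924$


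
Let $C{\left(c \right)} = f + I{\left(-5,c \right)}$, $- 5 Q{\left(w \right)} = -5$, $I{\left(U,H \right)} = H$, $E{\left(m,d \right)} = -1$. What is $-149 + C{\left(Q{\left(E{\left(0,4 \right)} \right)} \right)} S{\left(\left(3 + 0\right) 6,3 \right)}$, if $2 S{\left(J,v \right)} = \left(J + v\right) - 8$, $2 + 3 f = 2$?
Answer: $- \frac{285}{2} \approx -142.5$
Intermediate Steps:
$f = 0$ ($f = - \frac{2}{3} + \frac{1}{3} \cdot 2 = - \frac{2}{3} + \frac{2}{3} = 0$)
$Q{\left(w \right)} = 1$ ($Q{\left(w \right)} = \left(- \frac{1}{5}\right) \left(-5\right) = 1$)
$C{\left(c \right)} = c$ ($C{\left(c \right)} = 0 + c = c$)
$S{\left(J,v \right)} = -4 + \frac{J}{2} + \frac{v}{2}$ ($S{\left(J,v \right)} = \frac{\left(J + v\right) - 8}{2} = \frac{-8 + J + v}{2} = -4 + \frac{J}{2} + \frac{v}{2}$)
$-149 + C{\left(Q{\left(E{\left(0,4 \right)} \right)} \right)} S{\left(\left(3 + 0\right) 6,3 \right)} = -149 + 1 \left(-4 + \frac{\left(3 + 0\right) 6}{2} + \frac{1}{2} \cdot 3\right) = -149 + 1 \left(-4 + \frac{3 \cdot 6}{2} + \frac{3}{2}\right) = -149 + 1 \left(-4 + \frac{1}{2} \cdot 18 + \frac{3}{2}\right) = -149 + 1 \left(-4 + 9 + \frac{3}{2}\right) = -149 + 1 \cdot \frac{13}{2} = -149 + \frac{13}{2} = - \frac{285}{2}$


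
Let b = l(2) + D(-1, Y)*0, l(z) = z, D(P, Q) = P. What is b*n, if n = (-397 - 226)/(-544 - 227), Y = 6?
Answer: 1246/771 ≈ 1.6161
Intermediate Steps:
b = 2 (b = 2 - 1*0 = 2 + 0 = 2)
n = 623/771 (n = -623/(-771) = -623*(-1/771) = 623/771 ≈ 0.80804)
b*n = 2*(623/771) = 1246/771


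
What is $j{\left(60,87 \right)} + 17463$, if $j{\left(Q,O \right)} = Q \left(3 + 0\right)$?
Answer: $17643$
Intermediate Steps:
$j{\left(Q,O \right)} = 3 Q$ ($j{\left(Q,O \right)} = Q 3 = 3 Q$)
$j{\left(60,87 \right)} + 17463 = 3 \cdot 60 + 17463 = 180 + 17463 = 17643$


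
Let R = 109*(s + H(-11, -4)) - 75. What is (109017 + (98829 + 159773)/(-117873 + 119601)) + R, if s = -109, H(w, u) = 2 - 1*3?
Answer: 83895829/864 ≈ 97102.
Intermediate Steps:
H(w, u) = -1 (H(w, u) = 2 - 3 = -1)
R = -12065 (R = 109*(-109 - 1) - 75 = 109*(-110) - 75 = -11990 - 75 = -12065)
(109017 + (98829 + 159773)/(-117873 + 119601)) + R = (109017 + (98829 + 159773)/(-117873 + 119601)) - 12065 = (109017 + 258602/1728) - 12065 = (109017 + 258602*(1/1728)) - 12065 = (109017 + 129301/864) - 12065 = 94319989/864 - 12065 = 83895829/864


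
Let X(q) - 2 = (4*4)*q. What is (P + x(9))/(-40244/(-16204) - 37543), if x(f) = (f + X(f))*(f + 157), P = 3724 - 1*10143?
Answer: -78228861/152076632 ≈ -0.51440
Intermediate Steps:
X(q) = 2 + 16*q (X(q) = 2 + (4*4)*q = 2 + 16*q)
P = -6419 (P = 3724 - 10143 = -6419)
x(f) = (2 + 17*f)*(157 + f) (x(f) = (f + (2 + 16*f))*(f + 157) = (2 + 17*f)*(157 + f))
(P + x(9))/(-40244/(-16204) - 37543) = (-6419 + (314 + 17*9**2 + 2671*9))/(-40244/(-16204) - 37543) = (-6419 + (314 + 17*81 + 24039))/(-40244*(-1/16204) - 37543) = (-6419 + (314 + 1377 + 24039))/(10061/4051 - 37543) = (-6419 + 25730)/(-152076632/4051) = 19311*(-4051/152076632) = -78228861/152076632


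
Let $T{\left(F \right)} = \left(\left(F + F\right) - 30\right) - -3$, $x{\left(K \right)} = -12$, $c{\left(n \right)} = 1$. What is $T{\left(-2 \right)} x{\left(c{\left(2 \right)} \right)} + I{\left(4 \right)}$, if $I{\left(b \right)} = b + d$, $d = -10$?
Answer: $366$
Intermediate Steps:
$T{\left(F \right)} = -27 + 2 F$ ($T{\left(F \right)} = \left(2 F - 30\right) + 3 = \left(-30 + 2 F\right) + 3 = -27 + 2 F$)
$I{\left(b \right)} = -10 + b$ ($I{\left(b \right)} = b - 10 = -10 + b$)
$T{\left(-2 \right)} x{\left(c{\left(2 \right)} \right)} + I{\left(4 \right)} = \left(-27 + 2 \left(-2\right)\right) \left(-12\right) + \left(-10 + 4\right) = \left(-27 - 4\right) \left(-12\right) - 6 = \left(-31\right) \left(-12\right) - 6 = 372 - 6 = 366$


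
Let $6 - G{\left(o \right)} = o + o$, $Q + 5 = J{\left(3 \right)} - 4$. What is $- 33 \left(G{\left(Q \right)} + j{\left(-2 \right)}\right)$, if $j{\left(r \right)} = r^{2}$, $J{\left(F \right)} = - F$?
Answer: $-1122$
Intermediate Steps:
$Q = -12$ ($Q = -5 - 7 = -12$)
$G{\left(o \right)} = 6 - 2 o$ ($G{\left(o \right)} = 6 - \left(o + o\right) = 6 - 2 o$)
$- 33 \left(G{\left(Q \right)} + j{\left(-2 \right)}\right) = - 33 \left(\left(6 - -24\right) + \left(-2\right)^{2}\right) = - 33 \left(\left(6 + 24\right) + 4\right) = - 33 \left(30 + 4\right) = \left(-33\right) 34 = -1122$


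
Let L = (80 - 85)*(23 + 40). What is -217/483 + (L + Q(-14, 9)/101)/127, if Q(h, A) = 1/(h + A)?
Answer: -12964429/4425315 ≈ -2.9296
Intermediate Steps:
Q(h, A) = 1/(A + h)
L = -315 (L = -5*63 = -315)
-217/483 + (L + Q(-14, 9)/101)/127 = -217/483 + (-315 + 1/((9 - 14)*101))/127 = -217*1/483 + (-315 + (1/101)/(-5))*(1/127) = -31/69 + (-315 - 1/5*1/101)*(1/127) = -31/69 + (-315 - 1/505)*(1/127) = -31/69 - 159076/505*1/127 = -31/69 - 159076/64135 = -12964429/4425315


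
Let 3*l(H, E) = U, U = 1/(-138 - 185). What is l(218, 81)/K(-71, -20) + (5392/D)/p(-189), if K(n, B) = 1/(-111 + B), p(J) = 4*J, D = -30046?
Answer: 124202521/917109081 ≈ 0.13543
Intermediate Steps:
U = -1/323 (U = 1/(-323) = -1/323 ≈ -0.0030960)
l(H, E) = -1/969 (l(H, E) = (1/3)*(-1/323) = -1/969)
l(218, 81)/K(-71, -20) + (5392/D)/p(-189) = -1/(969*(1/(-111 - 20))) + (5392/(-30046))/((4*(-189))) = -1/(969*(1/(-131))) + (5392*(-1/30046))/(-756) = -1/(969*(-1/131)) - 2696/15023*(-1/756) = -1/969*(-131) + 674/2839347 = 131/969 + 674/2839347 = 124202521/917109081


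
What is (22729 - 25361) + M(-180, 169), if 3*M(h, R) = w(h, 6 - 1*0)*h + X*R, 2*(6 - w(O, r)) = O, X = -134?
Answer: -47822/3 ≈ -15941.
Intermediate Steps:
w(O, r) = 6 - O/2
M(h, R) = -134*R/3 + h*(6 - h/2)/3 (M(h, R) = ((6 - h/2)*h - 134*R)/3 = (h*(6 - h/2) - 134*R)/3 = (-134*R + h*(6 - h/2))/3 = -134*R/3 + h*(6 - h/2)/3)
(22729 - 25361) + M(-180, 169) = (22729 - 25361) + (-134/3*169 - ⅙*(-180)*(-12 - 180)) = -2632 + (-22646/3 - ⅙*(-180)*(-192)) = -2632 + (-22646/3 - 5760) = -2632 - 39926/3 = -47822/3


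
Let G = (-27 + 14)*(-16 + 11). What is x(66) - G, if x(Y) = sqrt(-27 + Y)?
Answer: -65 + sqrt(39) ≈ -58.755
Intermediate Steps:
G = 65 (G = -13*(-5) = 65)
x(66) - G = sqrt(-27 + 66) - 1*65 = sqrt(39) - 65 = -65 + sqrt(39)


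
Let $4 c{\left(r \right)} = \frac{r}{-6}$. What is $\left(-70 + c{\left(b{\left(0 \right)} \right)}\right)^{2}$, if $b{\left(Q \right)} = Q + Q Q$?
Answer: $4900$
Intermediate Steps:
$b{\left(Q \right)} = Q + Q^{2}$
$c{\left(r \right)} = - \frac{r}{24}$ ($c{\left(r \right)} = \frac{r \frac{1}{-6}}{4} = \frac{r \left(- \frac{1}{6}\right)}{4} = \frac{\left(- \frac{1}{6}\right) r}{4} = - \frac{r}{24}$)
$\left(-70 + c{\left(b{\left(0 \right)} \right)}\right)^{2} = \left(-70 - \frac{0 \left(1 + 0\right)}{24}\right)^{2} = \left(-70 - \frac{0 \cdot 1}{24}\right)^{2} = \left(-70 - 0\right)^{2} = \left(-70 + 0\right)^{2} = \left(-70\right)^{2} = 4900$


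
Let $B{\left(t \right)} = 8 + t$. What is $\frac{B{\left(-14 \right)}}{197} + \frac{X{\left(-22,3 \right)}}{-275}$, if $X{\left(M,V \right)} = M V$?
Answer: $\frac{1032}{4925} \approx 0.20954$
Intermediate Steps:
$\frac{B{\left(-14 \right)}}{197} + \frac{X{\left(-22,3 \right)}}{-275} = \frac{8 - 14}{197} + \frac{\left(-22\right) 3}{-275} = \left(-6\right) \frac{1}{197} - - \frac{6}{25} = - \frac{6}{197} + \frac{6}{25} = \frac{1032}{4925}$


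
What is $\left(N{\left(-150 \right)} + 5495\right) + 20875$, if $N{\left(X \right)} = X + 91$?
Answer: $26311$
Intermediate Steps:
$N{\left(X \right)} = 91 + X$
$\left(N{\left(-150 \right)} + 5495\right) + 20875 = \left(\left(91 - 150\right) + 5495\right) + 20875 = \left(-59 + 5495\right) + 20875 = 5436 + 20875 = 26311$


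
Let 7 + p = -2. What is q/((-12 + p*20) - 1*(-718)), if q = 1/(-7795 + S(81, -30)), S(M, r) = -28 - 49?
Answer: -1/4140672 ≈ -2.4151e-7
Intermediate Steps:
p = -9 (p = -7 - 2 = -9)
S(M, r) = -77
q = -1/7872 (q = 1/(-7795 - 77) = 1/(-7872) = -1/7872 ≈ -0.00012703)
q/((-12 + p*20) - 1*(-718)) = -1/(7872*((-12 - 9*20) - 1*(-718))) = -1/(7872*((-12 - 180) + 718)) = -1/(7872*(-192 + 718)) = -1/7872/526 = -1/7872*1/526 = -1/4140672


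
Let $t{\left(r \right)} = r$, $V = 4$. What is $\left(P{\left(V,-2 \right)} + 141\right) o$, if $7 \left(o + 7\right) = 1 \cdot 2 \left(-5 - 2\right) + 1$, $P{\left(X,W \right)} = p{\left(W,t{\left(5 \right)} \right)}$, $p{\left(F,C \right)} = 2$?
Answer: $- \frac{8866}{7} \approx -1266.6$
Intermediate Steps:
$P{\left(X,W \right)} = 2$
$o = - \frac{62}{7}$ ($o = -7 + \frac{1 \cdot 2 \left(-5 - 2\right) + 1}{7} = -7 + \frac{1 \cdot 2 \left(-7\right) + 1}{7} = -7 + \frac{1 \left(-14\right) + 1}{7} = -7 + \frac{-14 + 1}{7} = -7 + \frac{1}{7} \left(-13\right) = -7 - \frac{13}{7} = - \frac{62}{7} \approx -8.8571$)
$\left(P{\left(V,-2 \right)} + 141\right) o = \left(2 + 141\right) \left(- \frac{62}{7}\right) = 143 \left(- \frac{62}{7}\right) = - \frac{8866}{7}$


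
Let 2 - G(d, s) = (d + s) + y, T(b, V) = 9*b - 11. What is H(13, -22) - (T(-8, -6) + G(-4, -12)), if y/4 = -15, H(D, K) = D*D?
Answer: 174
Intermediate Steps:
H(D, K) = D**2
T(b, V) = -11 + 9*b
y = -60 (y = 4*(-15) = -60)
G(d, s) = 62 - d - s (G(d, s) = 2 - ((d + s) - 60) = 2 - (-60 + d + s) = 2 + (60 - d - s) = 62 - d - s)
H(13, -22) - (T(-8, -6) + G(-4, -12)) = 13**2 - ((-11 + 9*(-8)) + (62 - 1*(-4) - 1*(-12))) = 169 - ((-11 - 72) + (62 + 4 + 12)) = 169 - (-83 + 78) = 169 - 1*(-5) = 169 + 5 = 174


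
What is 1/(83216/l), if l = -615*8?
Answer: -615/10402 ≈ -0.059123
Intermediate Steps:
l = -4920
1/(83216/l) = 1/(83216/(-4920)) = 1/(83216*(-1/4920)) = 1/(-10402/615) = -615/10402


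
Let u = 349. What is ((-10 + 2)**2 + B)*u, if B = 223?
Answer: 100163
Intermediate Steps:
((-10 + 2)**2 + B)*u = ((-10 + 2)**2 + 223)*349 = ((-8)**2 + 223)*349 = (64 + 223)*349 = 287*349 = 100163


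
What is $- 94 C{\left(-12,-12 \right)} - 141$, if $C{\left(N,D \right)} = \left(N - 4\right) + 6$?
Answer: $799$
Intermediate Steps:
$C{\left(N,D \right)} = 2 + N$ ($C{\left(N,D \right)} = \left(-4 + N\right) + 6 = 2 + N$)
$- 94 C{\left(-12,-12 \right)} - 141 = - 94 \left(2 - 12\right) - 141 = \left(-94\right) \left(-10\right) - 141 = 940 - 141 = 799$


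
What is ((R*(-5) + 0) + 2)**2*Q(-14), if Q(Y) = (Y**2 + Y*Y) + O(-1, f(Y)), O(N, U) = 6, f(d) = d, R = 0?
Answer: 1592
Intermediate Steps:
Q(Y) = 6 + 2*Y**2 (Q(Y) = (Y**2 + Y*Y) + 6 = (Y**2 + Y**2) + 6 = 2*Y**2 + 6 = 6 + 2*Y**2)
((R*(-5) + 0) + 2)**2*Q(-14) = ((0*(-5) + 0) + 2)**2*(6 + 2*(-14)**2) = ((0 + 0) + 2)**2*(6 + 2*196) = (0 + 2)**2*(6 + 392) = 2**2*398 = 4*398 = 1592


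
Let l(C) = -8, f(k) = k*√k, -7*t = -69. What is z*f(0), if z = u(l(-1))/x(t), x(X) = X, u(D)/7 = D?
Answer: 0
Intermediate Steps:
t = 69/7 (t = -⅐*(-69) = 69/7 ≈ 9.8571)
f(k) = k^(3/2)
u(D) = 7*D
z = -392/69 (z = (7*(-8))/(69/7) = -56*7/69 = -392/69 ≈ -5.6812)
z*f(0) = -392*0^(3/2)/69 = -392/69*0 = 0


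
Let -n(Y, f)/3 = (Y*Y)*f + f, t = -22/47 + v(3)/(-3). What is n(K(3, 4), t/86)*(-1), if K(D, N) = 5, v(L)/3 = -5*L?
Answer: 26637/2021 ≈ 13.180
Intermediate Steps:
v(L) = -15*L (v(L) = 3*(-5*L) = -15*L)
t = 683/47 (t = -22/47 - 15*3/(-3) = -22*1/47 - 45*(-⅓) = -22/47 + 15 = 683/47 ≈ 14.532)
n(Y, f) = -3*f - 3*f*Y² (n(Y, f) = -3*((Y*Y)*f + f) = -3*(Y²*f + f) = -3*(f*Y² + f) = -3*(f + f*Y²) = -3*f - 3*f*Y²)
n(K(3, 4), t/86)*(-1) = -3*(683/47)/86*(1 + 5²)*(-1) = -3*(683/47)*(1/86)*(1 + 25)*(-1) = -3*683/4042*26*(-1) = -26637/2021*(-1) = 26637/2021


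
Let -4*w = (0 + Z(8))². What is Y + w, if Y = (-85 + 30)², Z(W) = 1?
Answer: 12099/4 ≈ 3024.8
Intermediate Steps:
w = -¼ (w = -(0 + 1)²/4 = -¼*1² = -¼*1 = -¼ ≈ -0.25000)
Y = 3025 (Y = (-55)² = 3025)
Y + w = 3025 - ¼ = 12099/4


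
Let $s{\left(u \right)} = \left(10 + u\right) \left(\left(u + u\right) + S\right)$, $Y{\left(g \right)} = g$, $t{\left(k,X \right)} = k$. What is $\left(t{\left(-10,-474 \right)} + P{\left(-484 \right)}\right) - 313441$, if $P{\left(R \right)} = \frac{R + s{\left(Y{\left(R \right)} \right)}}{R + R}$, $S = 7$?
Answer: $- \frac{151937799}{484} \approx -3.1392 \cdot 10^{5}$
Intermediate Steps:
$s{\left(u \right)} = \left(7 + 2 u\right) \left(10 + u\right)$ ($s{\left(u \right)} = \left(10 + u\right) \left(\left(u + u\right) + 7\right) = \left(10 + u\right) \left(2 u + 7\right) = \left(10 + u\right) \left(7 + 2 u\right) = \left(7 + 2 u\right) \left(10 + u\right)$)
$P{\left(R \right)} = \frac{70 + 2 R^{2} + 28 R}{2 R}$ ($P{\left(R \right)} = \frac{R + \left(70 + 2 R^{2} + 27 R\right)}{R + R} = \frac{70 + 2 R^{2} + 28 R}{2 R}$)
$\left(t{\left(-10,-474 \right)} + P{\left(-484 \right)}\right) - 313441 = \left(-10 + \left(14 - 484 + \frac{35}{-484}\right)\right) - 313441 = \left(-10 + \left(14 - 484 + 35 \left(- \frac{1}{484}\right)\right)\right) - 313441 = \left(-10 - \frac{227515}{484}\right) - 313441 = - \frac{232355}{484} - 313441 = - \frac{151937799}{484}$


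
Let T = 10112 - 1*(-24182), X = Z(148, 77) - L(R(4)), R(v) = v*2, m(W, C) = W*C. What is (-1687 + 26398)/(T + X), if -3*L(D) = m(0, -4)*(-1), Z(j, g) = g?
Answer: 8237/11457 ≈ 0.71895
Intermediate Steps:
m(W, C) = C*W
R(v) = 2*v
L(D) = 0 (L(D) = -(-4*0)*(-1)/3 = -0*(-1) = -⅓*0 = 0)
X = 77 (X = 77 - 1*0 = 77 + 0 = 77)
T = 34294 (T = 10112 + 24182 = 34294)
(-1687 + 26398)/(T + X) = (-1687 + 26398)/(34294 + 77) = 24711/34371 = 24711*(1/34371) = 8237/11457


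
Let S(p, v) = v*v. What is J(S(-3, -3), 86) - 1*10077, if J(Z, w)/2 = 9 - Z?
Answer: -10077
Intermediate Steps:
S(p, v) = v²
J(Z, w) = 18 - 2*Z (J(Z, w) = 2*(9 - Z) = 18 - 2*Z)
J(S(-3, -3), 86) - 1*10077 = (18 - 2*(-3)²) - 1*10077 = (18 - 2*9) - 10077 = (18 - 18) - 10077 = 0 - 10077 = -10077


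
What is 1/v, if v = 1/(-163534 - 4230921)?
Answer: -4394455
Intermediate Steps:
v = -1/4394455 (v = 1/(-4394455) = -1/4394455 ≈ -2.2756e-7)
1/v = 1/(-1/4394455) = -4394455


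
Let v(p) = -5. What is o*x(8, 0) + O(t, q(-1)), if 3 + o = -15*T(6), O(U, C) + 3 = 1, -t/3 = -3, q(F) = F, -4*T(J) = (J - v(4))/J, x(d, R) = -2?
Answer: -39/4 ≈ -9.7500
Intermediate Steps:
T(J) = -(5 + J)/(4*J) (T(J) = -(J - 1*(-5))/(4*J) = -(J + 5)/(4*J) = -(5 + J)/(4*J))
t = 9 (t = -3*(-3) = 9)
O(U, C) = -2 (O(U, C) = -3 + 1 = -2)
o = 31/8 (o = -3 - 15*(-5 - 1*6)/(4*6) = -3 - 15*(-5 - 6)/(4*6) = -3 - 15*(-11)/(4*6) = -3 - 15*(-11/24) = -3 + 55/8 = 31/8 ≈ 3.8750)
o*x(8, 0) + O(t, q(-1)) = (31/8)*(-2) - 2 = -31/4 - 2 = -39/4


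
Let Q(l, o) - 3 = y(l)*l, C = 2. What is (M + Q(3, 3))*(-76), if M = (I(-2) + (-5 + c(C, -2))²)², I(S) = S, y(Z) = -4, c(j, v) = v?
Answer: -167200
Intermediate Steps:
M = 2209 (M = (-2 + (-5 - 2)²)² = (-2 + (-7)²)² = (-2 + 49)² = 47² = 2209)
Q(l, o) = 3 - 4*l
(M + Q(3, 3))*(-76) = (2209 + (3 - 4*3))*(-76) = (2209 + (3 - 12))*(-76) = (2209 - 9)*(-76) = 2200*(-76) = -167200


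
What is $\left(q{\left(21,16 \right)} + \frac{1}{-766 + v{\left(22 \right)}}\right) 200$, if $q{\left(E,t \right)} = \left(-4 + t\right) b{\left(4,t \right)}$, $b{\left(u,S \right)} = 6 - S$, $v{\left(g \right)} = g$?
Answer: $- \frac{2232025}{93} \approx -24000.0$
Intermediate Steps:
$q{\left(E,t \right)} = \left(-4 + t\right) \left(6 - t\right)$
$\left(q{\left(21,16 \right)} + \frac{1}{-766 + v{\left(22 \right)}}\right) 200 = \left(- \left(-6 + 16\right) \left(-4 + 16\right) + \frac{1}{-766 + 22}\right) 200 = \left(\left(-1\right) 10 \cdot 12 + \frac{1}{-744}\right) 200 = \left(-120 - \frac{1}{744}\right) 200 = \left(- \frac{89281}{744}\right) 200 = - \frac{2232025}{93}$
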